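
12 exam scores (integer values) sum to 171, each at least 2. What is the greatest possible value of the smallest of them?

If every one of the 12 were at least 15, the total would be at least 12 × 15 = 180 > 171.
Equality holds with 9 values of 14 and 3 values of 15.

14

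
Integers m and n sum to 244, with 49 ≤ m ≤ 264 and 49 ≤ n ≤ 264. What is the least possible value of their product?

mn = m(244 − m) is concave in m, so over [49, 195] it is minimized at an endpoint.
At the endpoint m = 49, n = 244 − 49 = 195, so mn = 49 × 195 = 9555.

9555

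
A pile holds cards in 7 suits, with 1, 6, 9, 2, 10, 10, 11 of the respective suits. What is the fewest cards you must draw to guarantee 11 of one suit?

In the worst case you take as many as possible of each suit without reaching 11: 1 + 6 + 9 + 2 + 10 + 10 + 10 = 48.
The next one must give 11 of some suit, so 48 + 1 = 49.

49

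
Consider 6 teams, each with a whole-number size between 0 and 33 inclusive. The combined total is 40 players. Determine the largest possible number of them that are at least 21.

Suppose k of them are at least 21. Those contribute at least 21 each and the other 6 − k at least 0 each.
So the total is at least 21k + 0(6 − k) = 0 + 21k. This must be ≤ 40, giving k ≤ 1.
k = 1 is achieved by 1 value at 21 and 5 at 0, total 21; add 19 to one value (staying below 21) to reach 40.

1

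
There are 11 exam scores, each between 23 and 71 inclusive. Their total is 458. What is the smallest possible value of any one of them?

23

Minimizing one value means maximizing the remaining 10.
The other 10 can take up 10 × 71 = 710 ≥ 458 − 23, so one score can sit at its floor of 23.
Achievable: one at 23 and the other 10 totalling 435, which fits since 10 × 23 ≤ 435 ≤ 10 × 71.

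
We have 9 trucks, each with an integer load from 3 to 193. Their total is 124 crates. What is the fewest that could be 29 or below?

6

If only k of them are at most 29, the other 9 − k are at least 30, so the total is at least (9 − k)·30 + k·3.
This is ≤ 124, so (9 − k)·30 + 3k ≤ 124, which gives k ≥ 6.
Exactly 6 works: 6 values at 3 and 3 at 30 total 108; raise one of the low values by 16 (still ≤ 29) to hit 124.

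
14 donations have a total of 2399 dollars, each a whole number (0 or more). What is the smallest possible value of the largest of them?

172

If every one of the 14 were at most 171, the total would be at most 14 × 171 = 2394 < 2399.
Achievable: 5 of them at 172 and 9 at 171 total 2399.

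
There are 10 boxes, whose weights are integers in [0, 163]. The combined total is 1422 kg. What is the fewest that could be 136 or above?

3

Each value short of 136 is at most 135, costing at least 163 − 135 = 28 against the maximum total of 1630.
We can afford to lose at most 1630 − 1422 = 208, so at most ⌊208/28⌋ = 7 fall short, and at least 3 are ≥ 136.
Exactly 3 works: 3 values at 163 and 7 at 135 total 1434; lower one of the high values by 12 (still ≥ 136) to hit 1422.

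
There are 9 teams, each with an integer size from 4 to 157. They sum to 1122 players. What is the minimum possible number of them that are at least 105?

4

If only k of them are at least 105, the other 9 − k are at most 104, so the total is at most k·157 + (9 − k)·104.
This must reach 1122, so k·157 + (9 − k)·104 ≥ 1122, giving k ≥ 4.
Exactly 4 works: 4 values at 157 and 5 at 104 total 1148; lower one of the high values by 26 (still ≥ 105) to hit 1122.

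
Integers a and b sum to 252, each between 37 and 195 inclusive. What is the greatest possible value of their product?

15876

With a + b fixed, ab peaks when the two are closest together.
Taking a = 126 and b = 126 (both in [37, 195]) gives ab = 15876.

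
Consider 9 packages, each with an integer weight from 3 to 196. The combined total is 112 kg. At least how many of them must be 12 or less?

If only k of them are at most 12, the other 9 − k are at least 13, so the total is at least (9 − k)·13 + k·3.
This is ≤ 112, so (9 − k)·13 + 3k ≤ 112, which gives k ≥ 1.
Exactly 1 works: 1 value at 3 and 8 at 13 total 107; raise one of the low values by 5 (still ≤ 12) to hit 112.

1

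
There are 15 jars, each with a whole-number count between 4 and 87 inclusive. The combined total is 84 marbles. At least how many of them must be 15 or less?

13

Let j be the number exceeding 15. Then the total is ≥ 16·j + 4·(15 − j) = 60 + 12j.
So 12j ≤ 24 and j ≤ 2; hence at least 15 − 2 = 13 are ≤ 15.
Exactly 13 works: 13 values at 4 and 2 at 16 total 84.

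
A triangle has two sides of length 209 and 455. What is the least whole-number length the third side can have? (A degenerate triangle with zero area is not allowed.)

The third side must exceed |209 − 455| = 246.
The smallest integer above 246 is 247.

247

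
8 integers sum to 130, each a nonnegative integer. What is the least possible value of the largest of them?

17

If every one of the 8 were at most 16, the total would be at most 8 × 16 = 128 < 130.
Achievable: 2 of them at 17 and 6 at 16 total 130.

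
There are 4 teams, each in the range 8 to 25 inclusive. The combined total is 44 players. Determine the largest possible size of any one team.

To make one team as large as possible, make the other 3 as small as possible.
The other 3 contribute at least 3 × 8 = 24, leaving at most 44 − 24 = 20.
Since 20 ≤ 25, this is achievable: one at 20 and 3 at 8.

20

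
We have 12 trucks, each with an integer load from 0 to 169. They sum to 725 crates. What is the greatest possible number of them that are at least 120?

6

Suppose k of them are at least 120. Those contribute at least 120 each and the other 12 − k at least 0 each.
So the total is at least 120k + 0(12 − k) = 0 + 120k. This must be ≤ 725, giving k ≤ 6.
k = 6 is achieved by 6 values at 120 and 6 at 0, total 720; add 5 to one value (staying below 120) to reach 725.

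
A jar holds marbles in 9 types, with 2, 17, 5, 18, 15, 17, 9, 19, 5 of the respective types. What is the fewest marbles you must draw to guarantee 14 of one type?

In the worst case you take as many as possible of each type without reaching 14: 2 + 13 + 5 + 13 + 13 + 13 + 9 + 13 + 5 = 86.
The next one must give 14 of some type, so 86 + 1 = 87.

87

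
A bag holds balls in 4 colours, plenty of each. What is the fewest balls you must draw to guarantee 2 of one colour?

5

In the worst case you draw 1 of each of the 4 colours: 4 × 1 = 4.
One more forces 2 of some colour, so 4 + 1 = 5.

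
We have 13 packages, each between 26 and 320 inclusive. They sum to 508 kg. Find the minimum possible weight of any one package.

Minimizing one value means maximizing the remaining 12.
The other 12 can take up 12 × 320 = 3840 ≥ 508 − 26, so one package can sit at its floor of 26.
Achievable: one at 26 and the other 12 totalling 482, which fits since 12 × 26 ≤ 482 ≤ 12 × 320.

26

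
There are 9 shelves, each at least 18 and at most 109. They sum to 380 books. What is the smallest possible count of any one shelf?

Minimizing one value means maximizing the remaining 8.
The other 8 can take up 8 × 109 = 872 ≥ 380 − 18, so one shelf can sit at its floor of 18.
Achievable: one at 18 and the other 8 totalling 362, which fits since 8 × 18 ≤ 362 ≤ 8 × 109.

18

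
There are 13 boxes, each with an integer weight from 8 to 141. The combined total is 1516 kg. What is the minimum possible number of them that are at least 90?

Suppose at most 13 − j of them reach 90; then j values are ≤ 89 and the rest ≤ 141.
The total is then ≤ 89·j + 141·(13 − j) = 1833 − 52j. For this to be ≥ 1516 we need j ≤ 6, so at least 13 − 6 = 7 must reach 90.
Exactly 7 works: 7 values at 141 and 6 at 89 total 1521; lower one of the high values by 5 (still ≥ 90) to hit 1516.

7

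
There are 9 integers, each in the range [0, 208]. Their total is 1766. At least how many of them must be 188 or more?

If only k of them are at least 188, the other 9 − k are at most 187, so the total is at most k·208 + (9 − k)·187.
This must reach 1766, so k·208 + (9 − k)·187 ≥ 1766, giving k ≥ 4.
Exactly 4 works: 4 values at 208 and 5 at 187 total 1767; lower one of the high values by 1 (still ≥ 188) to hit 1766.

4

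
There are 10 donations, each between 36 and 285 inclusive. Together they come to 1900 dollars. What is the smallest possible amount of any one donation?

36

Minimizing one value means maximizing the remaining 9.
The other 9 can take up 9 × 285 = 2565 ≥ 1900 − 36, so one donation can sit at its floor of 36.
Achievable: one at 36 and the other 9 totalling 1864, which fits since 9 × 36 ≤ 1864 ≤ 9 × 285.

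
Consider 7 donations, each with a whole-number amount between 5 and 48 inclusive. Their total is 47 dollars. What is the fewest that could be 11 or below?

Each value above 11 is at least 12, contributing at least 12 − 5 = 7 above the floor 5.
The sum exceeds the floor total 35 by 12, so at most ⌊12/7⌋ = 1 exceed 11, and at least 6 are ≤ 11.
Exactly 6 works: 6 values at 5 and 1 at 12 total 42; raise one of the low values by 5 (still ≤ 11) to hit 47.

6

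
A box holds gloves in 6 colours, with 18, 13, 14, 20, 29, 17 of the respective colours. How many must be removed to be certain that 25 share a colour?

107

In the worst case you take as many as possible of each colour without reaching 25: 18 + 13 + 14 + 20 + 24 + 17 = 106.
The next one must give 25 of some colour, so 106 + 1 = 107.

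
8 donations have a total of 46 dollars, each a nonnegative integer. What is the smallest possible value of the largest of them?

If every one of the 8 were at most 5, the total would be at most 8 × 5 = 40 < 46.
Taking 2 copies of 5 and 6 copies of 6 gives exactly 46, so 6 is attained.

6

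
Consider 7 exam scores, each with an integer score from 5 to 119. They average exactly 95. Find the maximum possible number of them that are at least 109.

The total is 7 × 95 = 665.
Suppose k of them are at least 109. Those contribute at least 109 each and the other 7 − k at least 5 each.
So the total is at least 109k + 5(7 − k) = 35 + 104k. This must be ≤ 665, giving k ≤ 6.
k = 6 is achieved by 6 values at 109 and 1 at 5, total 659; add 6 to one value (staying below 109) to reach 665.

6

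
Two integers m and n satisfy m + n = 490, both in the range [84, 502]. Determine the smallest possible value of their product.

34104

Since m + n is fixed, pushing one of them to its bound minimizes the product.
The extreme feasible split is m = 84, n = 406, giving mn = 34104.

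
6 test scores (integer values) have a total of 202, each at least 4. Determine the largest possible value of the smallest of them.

33

The 6 values sum to 202, so their minimum is at most ⌊202/6⌋ = 33.
Taking 2 copies of 33 and 4 copies of 34 gives exactly 202, so 33 is attained.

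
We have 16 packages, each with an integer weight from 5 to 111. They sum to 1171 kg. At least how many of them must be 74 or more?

1

If only k of them are at least 74, the other 16 − k are at most 73, so the total is at most k·111 + (16 − k)·73.
This must reach 1171, so k·111 + (16 − k)·73 ≥ 1171, giving k ≥ 1.
Exactly 1 works: 1 value at 111 and 15 at 73 total 1206; lower one of the high values by 35 (still ≥ 74) to hit 1171.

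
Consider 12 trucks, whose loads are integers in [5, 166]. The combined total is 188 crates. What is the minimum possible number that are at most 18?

If only k of them are at most 18, the other 12 − k are at least 19, so the total is at least (12 − k)·19 + k·5.
This is ≤ 188, so (12 − k)·19 + 5k ≤ 188, which gives k ≥ 3.
Exactly 3 works: 3 values at 5 and 9 at 19 total 186; raise one of the low values by 2 (still ≤ 18) to hit 188.

3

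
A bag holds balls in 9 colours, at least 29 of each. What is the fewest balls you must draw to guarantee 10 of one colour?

82

In the worst case you draw 9 of each of the 9 colours: 9 × 9 = 81.
One more forces 10 of some colour, so 81 + 1 = 82.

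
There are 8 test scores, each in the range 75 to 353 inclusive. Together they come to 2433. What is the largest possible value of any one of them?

To make one score as large as possible, make the other 7 as small as possible.
The other 7 contribute at least 7 × 75 = 525, leaving at most 2433 − 525 = 1908.
But each score is capped at 353, so the maximum is 353.
Achievable: one at 353 and the other 7 totalling 2080, which fits since 7 × 75 ≤ 2080 ≤ 7 × 353.

353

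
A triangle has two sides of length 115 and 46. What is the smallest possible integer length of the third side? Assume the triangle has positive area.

The third side must exceed |115 − 46| = 69.
The smallest integer above 69 is 70.

70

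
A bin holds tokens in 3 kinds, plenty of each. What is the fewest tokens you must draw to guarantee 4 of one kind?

You could draw 3 of every kind without reaching 4 of any — 9 in all.
One more forces 4 of some kind, so 9 + 1 = 10.

10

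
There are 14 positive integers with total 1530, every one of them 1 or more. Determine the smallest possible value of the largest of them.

The 14 values sum to 1530, so their maximum is at least ⌈1530/14⌉ = 110.
Taking 10 copies of 109 and 4 copies of 110 gives exactly 1530, so 110 is attained.

110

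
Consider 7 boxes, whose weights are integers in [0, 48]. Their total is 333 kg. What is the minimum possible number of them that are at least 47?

6

Each value short of 47 is at most 46, costing at least 48 − 46 = 2 against the maximum total of 336.
We can afford to lose at most 336 − 333 = 3, so at most ⌊3/2⌋ = 1 fall short, and at least 6 are ≥ 47.
Exactly 6 works: 6 values at 48 and 1 at 46 total 334; lower one of the high values by 1 (still ≥ 47) to hit 333.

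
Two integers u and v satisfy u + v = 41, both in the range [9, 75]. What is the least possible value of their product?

uv = u(41 − u) is concave in u, so over [9, 32] it is minimized at an endpoint.
At the endpoint u = 9, v = 41 − 9 = 32, so uv = 9 × 32 = 288.

288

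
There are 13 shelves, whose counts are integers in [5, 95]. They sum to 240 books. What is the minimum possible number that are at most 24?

If only k of them are at most 24, the other 13 − k are at least 25, so the total is at least (13 − k)·25 + k·5.
This is ≤ 240, so (13 − k)·25 + 5k ≤ 240, which gives k ≥ 5.
Exactly 5 works: 5 values at 5 and 8 at 25 total 225; raise one of the low values by 15 (still ≤ 24) to hit 240.

5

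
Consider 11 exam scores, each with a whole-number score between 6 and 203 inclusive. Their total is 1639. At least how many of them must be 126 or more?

4

Suppose at most 11 − j of them reach 126; then j values are ≤ 125 and the rest ≤ 203.
The total is then ≤ 125·j + 203·(11 − j) = 2233 − 78j. For this to be ≥ 1639 we need j ≤ 7, so at least 11 − 7 = 4 must reach 126.
Exactly 4 works: 4 values at 203 and 7 at 125 total 1687; lower one of the high values by 48 (still ≥ 126) to hit 1639.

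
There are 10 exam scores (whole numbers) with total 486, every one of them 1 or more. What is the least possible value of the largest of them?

The 10 values sum to 486, so their maximum is at least ⌈486/10⌉ = 49.
Taking 4 copies of 48 and 6 copies of 49 gives exactly 486, so 49 is attained.

49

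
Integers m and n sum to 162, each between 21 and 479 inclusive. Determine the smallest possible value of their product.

Since m + n is fixed, pushing one of them to its bound minimizes the product.
The extreme feasible split is m = 21, n = 141, giving mn = 2961.

2961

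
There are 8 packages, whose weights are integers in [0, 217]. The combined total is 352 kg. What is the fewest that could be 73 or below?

Let j be the number exceeding 73. Then the total is ≥ 74·j + 0·(8 − j) = 0 + 74j.
So 74j ≤ 352 and j ≤ 4; hence at least 8 − 4 = 4 are ≤ 73.
Exactly 4 works: 4 values at 0 and 4 at 74 total 296; raise one of the low values by 56 (still ≤ 73) to hit 352.

4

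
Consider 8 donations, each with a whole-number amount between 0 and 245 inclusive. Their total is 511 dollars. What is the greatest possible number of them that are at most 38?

7

Each value at 38 or below falls at least 245 − 38 = 207 short of the ceiling 245.
The ceiling total is 8 × 245 = 1960, and we need 511, so at most ⌊(1960 − 511)/207⌋ = 7 can be that low.
k = 7 is achieved by 7 values at 38 and 1 at 245, total 511.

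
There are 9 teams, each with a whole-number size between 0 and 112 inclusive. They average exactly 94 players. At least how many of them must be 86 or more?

3

The total is 9 × 94 = 846.
Each value short of 86 is at most 85, costing at least 112 − 85 = 27 against the maximum total of 1008.
We can afford to lose at most 1008 − 846 = 162, so at most ⌊162/27⌋ = 6 fall short, and at least 3 are ≥ 86.
Exactly 3 works: 3 values at 112 and 6 at 85 total 846.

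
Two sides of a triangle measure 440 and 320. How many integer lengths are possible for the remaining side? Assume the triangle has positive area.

639

The triangle inequality gives |440 − 320| < c < 440 + 320, i.e. 120 < c < 760.
So c can be any integer from 121 to 759: 639 values.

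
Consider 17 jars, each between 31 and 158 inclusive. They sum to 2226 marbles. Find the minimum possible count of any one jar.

31

Minimizing one value means maximizing the remaining 16.
The other 16 can take up 16 × 158 = 2528 ≥ 2226 − 31, so one jar can sit at its floor of 31.
Achievable: one at 31 and the other 16 totalling 2195, which fits since 16 × 31 ≤ 2195 ≤ 16 × 158.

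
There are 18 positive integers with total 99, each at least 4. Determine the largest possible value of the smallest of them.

The average is 99/18 < 6, so some value is ≤ 5.
Equality holds with 9 values of 5 and 9 values of 6.

5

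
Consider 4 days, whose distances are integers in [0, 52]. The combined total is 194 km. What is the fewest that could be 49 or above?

Each value short of 49 is at most 48, costing at least 52 − 48 = 4 against the maximum total of 208.
We can afford to lose at most 208 − 194 = 14, so at most ⌊14/4⌋ = 3 fall short, and at least 1 are ≥ 49.
Exactly 1 works: 1 value at 52 and 3 at 48 total 196; lower one of the high values by 2 (still ≥ 49) to hit 194.

1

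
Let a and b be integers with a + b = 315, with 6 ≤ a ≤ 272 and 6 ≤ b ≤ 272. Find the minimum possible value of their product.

11696

ab = a(315 − a) is concave in a, so over [43, 272] it is minimized at an endpoint.
The extreme feasible split is a = 43, b = 272, giving ab = 11696.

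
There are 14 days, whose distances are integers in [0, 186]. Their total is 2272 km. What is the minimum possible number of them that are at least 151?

5

Suppose at most 14 − j of them reach 151; then j values are ≤ 150 and the rest ≤ 186.
The total is then ≤ 150·j + 186·(14 − j) = 2604 − 36j. For this to be ≥ 2272 we need j ≤ 9, so at least 14 − 9 = 5 must reach 151.
Exactly 5 works: 5 values at 186 and 9 at 150 total 2280; lower one of the high values by 8 (still ≥ 151) to hit 2272.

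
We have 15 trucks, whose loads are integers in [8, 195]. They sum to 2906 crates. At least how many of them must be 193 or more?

9

Each value short of 193 is at most 192, costing at least 195 − 192 = 3 against the maximum total of 2925.
We can afford to lose at most 2925 − 2906 = 19, so at most ⌊19/3⌋ = 6 fall short, and at least 9 are ≥ 193.
Exactly 9 works: 9 values at 195 and 6 at 192 total 2907; lower one of the high values by 1 (still ≥ 193) to hit 2906.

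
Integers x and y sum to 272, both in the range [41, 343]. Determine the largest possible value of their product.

xy = x(272 − x) is maximized when x is as near 272/2 as the bounds allow.
Taking x = 136 and y = 136 (both in [41, 343]) gives xy = 18496.

18496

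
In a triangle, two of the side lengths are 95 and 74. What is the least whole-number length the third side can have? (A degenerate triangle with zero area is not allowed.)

The third side must exceed |95 − 74| = 21.
The smallest integer above 21 is 22.

22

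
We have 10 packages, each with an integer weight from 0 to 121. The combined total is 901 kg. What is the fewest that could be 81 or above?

If only k of them are at least 81, the other 10 − k are at most 80, so the total is at most k·121 + (10 − k)·80.
This must reach 901, so k·121 + (10 − k)·80 ≥ 901, giving k ≥ 3.
Exactly 3 works: 3 values at 121 and 7 at 80 total 923; lower one of the high values by 22 (still ≥ 81) to hit 901.

3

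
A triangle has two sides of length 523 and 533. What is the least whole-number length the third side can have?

The third side must exceed |523 − 533| = 10.
The smallest integer above 10 is 11.

11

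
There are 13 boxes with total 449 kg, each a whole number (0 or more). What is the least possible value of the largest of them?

35

The average is 449/13 > 34, so not all 13 can be 34 or less; the largest is ≥ 35.
Equality holds with 7 values of 35 and 6 values of 34.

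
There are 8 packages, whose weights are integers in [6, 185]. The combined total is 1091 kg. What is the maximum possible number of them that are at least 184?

5

Suppose k of them are at least 184. Those contribute at least 184 each and the other 8 − k at least 6 each.
So the total is at least 184k + 6(8 − k) = 48 + 178k. This must be ≤ 1091, giving k ≤ 5.
k = 5 is achieved by 5 values at 184 and 3 at 6, total 938; add 153 to one value (staying below 184) to reach 1091.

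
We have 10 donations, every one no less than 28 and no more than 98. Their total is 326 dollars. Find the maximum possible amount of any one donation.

Maximizing one value means minimizing the remaining 9.
The other 9 contribute at least 9 × 28 = 252, leaving at most 326 − 252 = 74.
Since 74 ≤ 98, this is achievable: one at 74 and 9 at 28.

74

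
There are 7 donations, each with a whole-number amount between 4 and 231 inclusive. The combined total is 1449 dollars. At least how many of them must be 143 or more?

Each value short of 143 is at most 142, costing at least 231 − 142 = 89 against the maximum total of 1617.
We can afford to lose at most 1617 − 1449 = 168, so at most ⌊168/89⌋ = 1 fall short, and at least 6 are ≥ 143.
Exactly 6 works: 6 values at 231 and 1 at 142 total 1528; lower one of the high values by 79 (still ≥ 143) to hit 1449.

6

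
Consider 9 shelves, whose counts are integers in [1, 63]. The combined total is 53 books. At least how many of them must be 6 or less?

2

Let j be the number exceeding 6. Then the total is ≥ 7·j + 1·(9 − j) = 9 + 6j.
So 6j ≤ 44 and j ≤ 7; hence at least 9 − 7 = 2 are ≤ 6.
Exactly 2 works: 2 values at 1 and 7 at 7 total 51; raise one of the low values by 2 (still ≤ 6) to hit 53.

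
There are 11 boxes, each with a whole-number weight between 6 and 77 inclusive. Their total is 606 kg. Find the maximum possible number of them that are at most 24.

4

Each value at 24 or below falls at least 77 − 24 = 53 short of the ceiling 77.
The ceiling total is 11 × 77 = 847, and we need 606, so at most ⌊(847 − 606)/53⌋ = 4 can be that low.
k = 4 is achieved by 4 values at 24 and 7 at 77, total 635; lower one of the 77's by 29 (still > 24) to reach 606.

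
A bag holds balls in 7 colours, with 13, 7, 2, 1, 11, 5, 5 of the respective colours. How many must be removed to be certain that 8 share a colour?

In the worst case you take as many as possible of each colour without reaching 8: 7 + 7 + 2 + 1 + 7 + 5 + 5 = 34.
The next one must give 8 of some colour, so 34 + 1 = 35.

35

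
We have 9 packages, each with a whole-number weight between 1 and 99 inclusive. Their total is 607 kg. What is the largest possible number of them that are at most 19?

3

Each value at 19 or below falls at least 99 − 19 = 80 short of the ceiling 99.
The ceiling total is 9 × 99 = 891, and we need 607, so at most ⌊(891 − 607)/80⌋ = 3 can be that low.
k = 3 is achieved by 3 values at 19 and 6 at 99, total 651; lower one of the 99's by 44 (still > 19) to reach 607.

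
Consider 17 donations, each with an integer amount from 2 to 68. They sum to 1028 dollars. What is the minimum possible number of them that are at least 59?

Each value short of 59 is at most 58, costing at least 68 − 58 = 10 against the maximum total of 1156.
We can afford to lose at most 1156 − 1028 = 128, so at most ⌊128/10⌋ = 12 fall short, and at least 5 are ≥ 59.
Exactly 5 works: 5 values at 68 and 12 at 58 total 1036; lower one of the high values by 8 (still ≥ 59) to hit 1028.

5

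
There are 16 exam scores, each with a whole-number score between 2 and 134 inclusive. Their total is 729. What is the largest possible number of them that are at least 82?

If k of the values are ≥ 82, the total is ≥ 82k + 2(16 − k).
Setting 82k + 2(16 − k) ≤ 729 gives 80k ≤ 697, so k ≤ 8.
k = 8 is achieved by 8 values at 82 and 8 at 2, total 672; add 57 to one value (staying below 82) to reach 729.

8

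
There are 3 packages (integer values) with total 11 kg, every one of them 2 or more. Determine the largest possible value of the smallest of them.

The 3 values sum to 11, so their minimum is at most ⌊11/3⌋ = 3.
Achievable: 1 of them at 3 and 2 at 4 total 11.

3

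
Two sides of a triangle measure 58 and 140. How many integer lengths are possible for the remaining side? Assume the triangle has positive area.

115

The triangle inequality gives |58 − 140| < c < 58 + 140, i.e. 82 < c < 198.
So c can be any integer from 83 to 197: 115 values.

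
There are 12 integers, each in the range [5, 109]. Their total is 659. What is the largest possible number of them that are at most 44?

9

Each value at 44 or below falls at least 109 − 44 = 65 short of the ceiling 109.
The ceiling total is 12 × 109 = 1308, and we need 659, so at most ⌊(1308 − 659)/65⌋ = 9 can be that low.
k = 9 is achieved by 9 values at 44 and 3 at 109, total 723; lower one of the 109's by 64 (still > 44) to reach 659.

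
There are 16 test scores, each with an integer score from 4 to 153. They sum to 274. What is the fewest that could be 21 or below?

Let j be the number exceeding 21. Then the total is ≥ 22·j + 4·(16 − j) = 64 + 18j.
So 18j ≤ 210 and j ≤ 11; hence at least 16 − 11 = 5 are ≤ 21.
Exactly 5 works: 5 values at 4 and 11 at 22 total 262; raise one of the low values by 12 (still ≤ 21) to hit 274.

5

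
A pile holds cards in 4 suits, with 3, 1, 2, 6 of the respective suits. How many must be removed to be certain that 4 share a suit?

In the worst case you take as many as possible of each suit without reaching 4: 3 + 1 + 2 + 3 = 9.
The next one must give 4 of some suit, so 9 + 1 = 10.

10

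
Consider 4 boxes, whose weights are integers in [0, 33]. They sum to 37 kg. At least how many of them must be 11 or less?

1

Let j be the number exceeding 11. Then the total is ≥ 12·j + 0·(4 − j) = 0 + 12j.
So 12j ≤ 37 and j ≤ 3; hence at least 4 − 3 = 1 are ≤ 11.
Exactly 1 works: 1 value at 0 and 3 at 12 total 36; raise one of the low values by 1 (still ≤ 11) to hit 37.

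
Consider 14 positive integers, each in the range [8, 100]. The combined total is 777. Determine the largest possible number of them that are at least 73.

10

With k values at 73 or above and the rest at least 8, the sum is at least 112 + 65k.
Since the sum is 777, we need 65k ≤ 665, i.e. k ≤ 10.
k = 10 is achieved by 10 values at 73 and 4 at 8, total 762; add 15 to one value (staying below 73) to reach 777.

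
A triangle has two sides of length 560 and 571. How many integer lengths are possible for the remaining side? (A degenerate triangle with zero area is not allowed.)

The triangle inequality gives |560 − 571| < c < 560 + 571, i.e. 11 < c < 1131.
So c can be any integer from 12 to 1130: 1119 values.

1119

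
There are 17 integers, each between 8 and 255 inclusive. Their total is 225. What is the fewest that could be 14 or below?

If only k of them are at most 14, the other 17 − k are at least 15, so the total is at least (17 − k)·15 + k·8.
This is ≤ 225, so (17 − k)·15 + 8k ≤ 225, which gives k ≥ 5.
Exactly 5 works: 5 values at 8 and 12 at 15 total 220; raise one of the low values by 5 (still ≤ 14) to hit 225.

5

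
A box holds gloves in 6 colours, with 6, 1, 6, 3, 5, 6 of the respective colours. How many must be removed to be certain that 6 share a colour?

25

In the worst case you take as many as possible of each colour without reaching 6: 5 + 1 + 5 + 3 + 5 + 5 = 24.
The next one must give 6 of some colour, so 24 + 1 = 25.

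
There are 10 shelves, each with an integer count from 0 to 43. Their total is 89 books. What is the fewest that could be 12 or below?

4

Let j be the number exceeding 12. Then the total is ≥ 13·j + 0·(10 − j) = 0 + 13j.
So 13j ≤ 89 and j ≤ 6; hence at least 10 − 6 = 4 are ≤ 12.
Exactly 4 works: 4 values at 0 and 6 at 13 total 78; raise one of the low values by 11 (still ≤ 12) to hit 89.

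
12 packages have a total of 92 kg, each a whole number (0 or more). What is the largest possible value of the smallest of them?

If every one of the 12 were at least 8, the total would be at least 12 × 8 = 96 > 92.
Equality holds with 4 values of 7 and 8 values of 8.

7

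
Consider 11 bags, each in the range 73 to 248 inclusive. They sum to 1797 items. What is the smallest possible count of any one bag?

73

To make one bag as small as possible, make the other 10 as large as possible.
The other 10 can take up 10 × 248 = 2480 ≥ 1797 − 73, so one bag can sit at its floor of 73.
Achievable: one at 73 and the other 10 totalling 1724, which fits since 10 × 73 ≤ 1724 ≤ 10 × 248.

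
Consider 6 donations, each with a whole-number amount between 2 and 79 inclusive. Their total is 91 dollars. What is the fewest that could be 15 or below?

If only k of them are at most 15, the other 6 − k are at least 16, so the total is at least (6 − k)·16 + k·2.
This is ≤ 91, so (6 − k)·16 + 2k ≤ 91, which gives k ≥ 1.
Exactly 1 works: 1 value at 2 and 5 at 16 total 82; raise one of the low values by 9 (still ≤ 15) to hit 91.

1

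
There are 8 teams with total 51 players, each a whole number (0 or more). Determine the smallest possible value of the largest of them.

The 8 values sum to 51, so their maximum is at least ⌈51/8⌉ = 7.
Equality holds with 3 values of 7 and 5 values of 6.

7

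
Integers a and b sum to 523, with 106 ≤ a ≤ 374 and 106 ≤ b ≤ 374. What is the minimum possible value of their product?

For a fixed sum, ab is smallest when a and b are as far apart as possible.
The extreme feasible split is a = 149, b = 374, giving ab = 55726.

55726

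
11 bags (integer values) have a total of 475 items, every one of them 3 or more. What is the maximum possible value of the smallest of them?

If every one of the 11 were at least 44, the total would be at least 11 × 44 = 484 > 475.
Equality holds with 9 values of 43 and 2 values of 44.

43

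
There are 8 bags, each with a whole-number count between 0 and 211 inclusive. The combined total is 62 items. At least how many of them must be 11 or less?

Let j be the number exceeding 11. Then the total is ≥ 12·j + 0·(8 − j) = 0 + 12j.
So 12j ≤ 62 and j ≤ 5; hence at least 8 − 5 = 3 are ≤ 11.
Exactly 3 works: 3 values at 0 and 5 at 12 total 60; raise one of the low values by 2 (still ≤ 11) to hit 62.

3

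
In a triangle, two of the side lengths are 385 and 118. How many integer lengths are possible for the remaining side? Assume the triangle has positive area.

The triangle inequality gives |385 − 118| < c < 385 + 118, i.e. 267 < c < 503.
So c can be any integer from 268 to 502: 235 values.

235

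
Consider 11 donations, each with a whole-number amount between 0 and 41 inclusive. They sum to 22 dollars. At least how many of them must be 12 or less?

Let j be the number exceeding 12. Then the total is ≥ 13·j + 0·(11 − j) = 0 + 13j.
So 13j ≤ 22 and j ≤ 1; hence at least 11 − 1 = 10 are ≤ 12.
Exactly 10 works: 10 values at 0 and 1 at 13 total 13; raise one of the low values by 9 (still ≤ 12) to hit 22.

10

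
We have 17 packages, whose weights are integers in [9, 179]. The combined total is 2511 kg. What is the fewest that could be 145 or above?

2

Each value short of 145 is at most 144, costing at least 179 − 144 = 35 against the maximum total of 3043.
We can afford to lose at most 3043 − 2511 = 532, so at most ⌊532/35⌋ = 15 fall short, and at least 2 are ≥ 145.
Exactly 2 works: 2 values at 179 and 15 at 144 total 2518; lower one of the high values by 7 (still ≥ 145) to hit 2511.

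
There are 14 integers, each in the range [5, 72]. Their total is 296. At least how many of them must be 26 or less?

Let j be the number exceeding 26. Then the total is ≥ 27·j + 5·(14 − j) = 70 + 22j.
So 22j ≤ 226 and j ≤ 10; hence at least 14 − 10 = 4 are ≤ 26.
Exactly 4 works: 4 values at 5 and 10 at 27 total 290; raise one of the low values by 6 (still ≤ 26) to hit 296.

4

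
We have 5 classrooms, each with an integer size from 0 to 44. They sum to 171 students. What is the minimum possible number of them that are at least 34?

Each value short of 34 is at most 33, costing at least 44 − 33 = 11 against the maximum total of 220.
We can afford to lose at most 220 − 171 = 49, so at most ⌊49/11⌋ = 4 fall short, and at least 1 are ≥ 34.
Exactly 1 works: 1 value at 44 and 4 at 33 total 176; lower one of the high values by 5 (still ≥ 34) to hit 171.

1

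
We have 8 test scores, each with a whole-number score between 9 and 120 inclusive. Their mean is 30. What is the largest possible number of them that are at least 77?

The total is 8 × 30 = 240.
If k of the values are ≥ 77, the total is ≥ 77k + 9(8 − k).
Setting 77k + 9(8 − k) ≤ 240 gives 68k ≤ 168, so k ≤ 2.
k = 2 is achieved by 2 values at 77 and 6 at 9, total 208; add 32 to one value (staying below 77) to reach 240.

2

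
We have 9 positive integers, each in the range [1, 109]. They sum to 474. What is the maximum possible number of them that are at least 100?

With k values at 100 or above and the rest at least 1, the sum is at least 9 + 99k.
Since the sum is 474, we need 99k ≤ 465, i.e. k ≤ 4.
k = 4 is achieved by 4 values at 100 and 5 at 1, total 405; add 69 to one value (staying below 100) to reach 474.

4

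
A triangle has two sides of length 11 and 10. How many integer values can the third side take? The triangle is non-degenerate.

The triangle inequality gives |11 − 10| < c < 11 + 10, i.e. 1 < c < 21.
So c can be any integer from 2 to 20: 19 values.

19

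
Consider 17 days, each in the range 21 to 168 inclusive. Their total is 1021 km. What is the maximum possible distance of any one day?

Maximizing one value means minimizing the remaining 16.
The other 16 contribute at least 16 × 21 = 336, leaving at most 1021 − 336 = 685.
But each day is capped at 168, so the maximum is 168.
Achievable: one at 168 and the other 16 totalling 853, which fits since 16 × 21 ≤ 853 ≤ 16 × 168.

168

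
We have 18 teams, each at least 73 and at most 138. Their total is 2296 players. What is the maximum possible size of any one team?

To make one team as large as possible, make the other 17 as small as possible.
The other 17 contribute at least 17 × 73 = 1241, leaving at most 2296 − 1241 = 1055.
But each team is capped at 138, so the maximum is 138.
Achievable: one at 138 and the other 17 totalling 2158, which fits since 17 × 73 ≤ 2158 ≤ 17 × 138.

138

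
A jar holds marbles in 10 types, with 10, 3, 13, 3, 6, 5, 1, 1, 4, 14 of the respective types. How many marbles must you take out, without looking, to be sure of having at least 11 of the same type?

In the worst case you take as many as possible of each type without reaching 11: 10 + 3 + 10 + 3 + 6 + 5 + 1 + 1 + 4 + 10 = 53.
The next one must give 11 of some type, so 53 + 1 = 54.

54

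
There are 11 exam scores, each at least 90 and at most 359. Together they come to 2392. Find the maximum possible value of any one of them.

To make one score as large as possible, make the other 10 as small as possible.
The other 10 contribute at least 10 × 90 = 900, leaving at most 2392 − 900 = 1492.
But each score is capped at 359, so the maximum is 359.
Achievable: one at 359 and the other 10 totalling 2033, which fits since 10 × 90 ≤ 2033 ≤ 10 × 359.

359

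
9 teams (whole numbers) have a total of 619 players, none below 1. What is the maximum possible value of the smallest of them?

The 9 values sum to 619, so their minimum is at most ⌊619/9⌋ = 68.
Achievable: 2 of them at 68 and 7 at 69 total 619.

68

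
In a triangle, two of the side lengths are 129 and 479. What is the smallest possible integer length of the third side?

351

The third side must exceed |129 − 479| = 350.
The smallest integer above 350 is 351.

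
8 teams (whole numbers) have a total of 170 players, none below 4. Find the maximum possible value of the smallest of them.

If every one of the 8 were at least 22, the total would be at least 8 × 22 = 176 > 170.
Achievable: 6 of them at 21 and 2 at 22 total 170.

21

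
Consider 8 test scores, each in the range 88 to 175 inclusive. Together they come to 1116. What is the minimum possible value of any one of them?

To make one score as small as possible, make the other 7 as large as possible.
The other 7 can take up 7 × 175 = 1225 ≥ 1116 − 88, so one score can sit at its floor of 88.
Achievable: one at 88 and the other 7 totalling 1028, which fits since 7 × 88 ≤ 1028 ≤ 7 × 175.

88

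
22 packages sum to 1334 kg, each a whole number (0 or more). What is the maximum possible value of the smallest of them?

If every one of the 22 were at least 61, the total would be at least 22 × 61 = 1342 > 1334.
Taking 8 copies of 60 and 14 copies of 61 gives exactly 1334, so 60 is attained.

60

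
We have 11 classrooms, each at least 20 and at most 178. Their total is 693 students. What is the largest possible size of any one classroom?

178

To make one classroom as large as possible, make the other 10 as small as possible.
The other 10 contribute at least 10 × 20 = 200, leaving at most 693 − 200 = 493.
But each classroom is capped at 178, so the maximum is 178.
Achievable: one at 178 and the other 10 totalling 515, which fits since 10 × 20 ≤ 515 ≤ 10 × 178.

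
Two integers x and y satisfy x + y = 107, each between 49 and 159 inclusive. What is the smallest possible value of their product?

Since x + y is fixed, pushing one of them to its bound minimizes the product.
The extreme feasible split is x = 49, y = 58, giving xy = 2842.

2842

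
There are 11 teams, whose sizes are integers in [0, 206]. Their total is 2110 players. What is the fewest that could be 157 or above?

Each value short of 157 is at most 156, costing at least 206 − 156 = 50 against the maximum total of 2266.
We can afford to lose at most 2266 − 2110 = 156, so at most ⌊156/50⌋ = 3 fall short, and at least 8 are ≥ 157.
Exactly 8 works: 8 values at 206 and 3 at 156 total 2116; lower one of the high values by 6 (still ≥ 157) to hit 2110.

8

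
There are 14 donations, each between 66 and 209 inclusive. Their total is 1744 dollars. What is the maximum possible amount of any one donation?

To make one donation as large as possible, make the other 13 as small as possible.
The other 13 contribute at least 13 × 66 = 858, leaving at most 1744 − 858 = 886.
But each donation is capped at 209, so the maximum is 209.
Achievable: one at 209 and the other 13 totalling 1535, which fits since 13 × 66 ≤ 1535 ≤ 13 × 209.

209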